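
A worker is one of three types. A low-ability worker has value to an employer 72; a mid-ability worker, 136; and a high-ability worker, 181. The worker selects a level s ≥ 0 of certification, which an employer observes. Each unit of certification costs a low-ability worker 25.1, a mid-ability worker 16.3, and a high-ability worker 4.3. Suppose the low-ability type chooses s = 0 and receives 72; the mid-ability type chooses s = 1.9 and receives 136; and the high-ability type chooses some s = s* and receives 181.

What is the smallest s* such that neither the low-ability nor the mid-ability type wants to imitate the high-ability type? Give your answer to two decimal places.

4.66

Low-ability type (on-path payoff 72) won't mimic when 72 ≥ 181 − 25.1·s*, i.e. s* ≥ 4.34.
Mid-ability type (on-path payoff 136 − 16.3×1.9 = 105.03) won't mimic when 105.03 ≥ 181 − 16.3·s*, i.e. s* ≥ 4.66.
Both must hold, so s* = max(4.34, 4.66) = 4.66. The mid-ability type's constraint binds.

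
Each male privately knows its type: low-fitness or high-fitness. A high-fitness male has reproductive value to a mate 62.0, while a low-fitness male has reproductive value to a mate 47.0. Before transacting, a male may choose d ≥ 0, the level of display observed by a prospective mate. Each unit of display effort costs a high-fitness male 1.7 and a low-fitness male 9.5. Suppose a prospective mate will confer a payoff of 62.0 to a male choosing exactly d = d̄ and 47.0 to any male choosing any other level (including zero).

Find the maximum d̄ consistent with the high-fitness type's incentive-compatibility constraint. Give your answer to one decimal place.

8.8

Choosing d̄ yields the high-fitness type 62.0 − 1.7·d̄; choosing zero yields 47.0.
The high-fitness type is indifferent at 62.0 − 1.7·d̄ = 47.0, i.e. d̄ = (62.0 − 47.0) / 1.7 ≈ 8.8.
For any d̄ above 8.8 the high-fitness type would rather pool at zero, so separation collapses.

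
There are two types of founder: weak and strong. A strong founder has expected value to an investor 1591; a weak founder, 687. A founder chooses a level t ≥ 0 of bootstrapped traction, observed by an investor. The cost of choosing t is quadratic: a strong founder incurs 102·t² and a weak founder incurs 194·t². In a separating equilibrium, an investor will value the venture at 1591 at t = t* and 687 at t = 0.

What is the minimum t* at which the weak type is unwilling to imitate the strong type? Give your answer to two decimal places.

The weak type at t = 0 receives 687; imitating at t* yields 1591 − 194·t*².
Indifference: 687 = 1591 − 194·t*², so t*² = (1591 − 687) / 194 ≈ 4.6598.
t* = √4.6598 ≈ 2.16.

2.16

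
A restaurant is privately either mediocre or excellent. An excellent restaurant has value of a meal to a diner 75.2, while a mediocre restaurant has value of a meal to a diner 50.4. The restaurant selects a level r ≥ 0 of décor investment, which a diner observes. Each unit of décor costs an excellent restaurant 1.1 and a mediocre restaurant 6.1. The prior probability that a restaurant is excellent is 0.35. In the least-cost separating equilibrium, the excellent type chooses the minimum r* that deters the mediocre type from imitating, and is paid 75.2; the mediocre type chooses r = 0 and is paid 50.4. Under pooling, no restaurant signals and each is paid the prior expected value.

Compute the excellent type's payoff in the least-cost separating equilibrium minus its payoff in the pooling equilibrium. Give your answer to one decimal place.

11.6

Least-cost separating signal: r* solves 50.4 = 75.2 − 6.1·r*, so r* = (75.2 − 50.4)/6.1 ≈ 4.0656.
Excellent type's separating payoff: 75.2 − 1.1 × r* = 75.2 − 1.1 × (75.2 − 50.4)/6.1 = 75.2 − 27.28/6.1 ≈ 70.728.
Pooling payoff: 0.35 × 75.2 + 0.65 × 50.4 = 59.08.
Difference: 70.728 − 59.08 = 11.648, i.e. 11.6 to one decimal place.
The excellent type prefers to separate.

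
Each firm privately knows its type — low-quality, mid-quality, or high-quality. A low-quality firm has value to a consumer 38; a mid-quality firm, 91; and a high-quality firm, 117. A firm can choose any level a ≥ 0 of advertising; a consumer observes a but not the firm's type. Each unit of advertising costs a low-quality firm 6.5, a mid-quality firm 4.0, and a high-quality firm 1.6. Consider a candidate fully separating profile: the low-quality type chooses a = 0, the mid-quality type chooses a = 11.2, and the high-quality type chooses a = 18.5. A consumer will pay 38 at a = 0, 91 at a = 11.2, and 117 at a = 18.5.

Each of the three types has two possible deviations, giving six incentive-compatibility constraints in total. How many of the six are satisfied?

6

High-quality (own payoff 117 − 1.6×18.5 = 87.4): to a=0 gives 38 → no gain ✓; to a=11.2 gives 91 − 1.6×11.2 = 73.08 → no gain ✓.
Mid-quality (own payoff 91 − 4.0×11.2 = 46.2): to a=0 gives 38 → no gain ✓; to a=18.5 gives 117 − 4.0×18.5 = 43 → no gain ✓.
Low-quality (own payoff 38): to a=11.2 gives 91 − 6.5×11.2 = 18.2 → no gain ✓; to a=18.5 gives 117 − 6.5×18.5 = -3.25 → no gain ✓.
6 of the 6 constraints hold; this profile is a separating equilibrium.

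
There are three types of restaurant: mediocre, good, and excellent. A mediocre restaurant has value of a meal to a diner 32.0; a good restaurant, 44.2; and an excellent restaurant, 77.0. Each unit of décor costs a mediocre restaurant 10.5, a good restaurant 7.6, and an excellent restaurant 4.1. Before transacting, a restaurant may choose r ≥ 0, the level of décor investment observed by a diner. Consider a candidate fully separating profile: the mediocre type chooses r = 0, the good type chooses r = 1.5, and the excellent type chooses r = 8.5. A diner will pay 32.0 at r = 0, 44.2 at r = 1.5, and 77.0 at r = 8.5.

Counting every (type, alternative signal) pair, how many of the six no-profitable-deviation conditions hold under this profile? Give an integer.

6

Excellent (own payoff 77.0 − 4.1×8.5 = 42.15): to r=0 gives 32.0 → no gain ✓; to r=1.5 gives 44.2 − 4.1×1.5 = 38.05 → no gain ✓.
Mediocre (own payoff 32.0): to r=1.5 gives 44.2 − 10.5×1.5 = 28.45 → no gain ✓; to r=8.5 gives 77.0 − 10.5×8.5 = -12.25 → no gain ✓.
Good (own payoff 44.2 − 7.6×1.5 = 32.8): to r=0 gives 32.0 → no gain ✓; to r=8.5 gives 77.0 − 7.6×8.5 = 12.4 → no gain ✓.
6 of the 6 constraints hold; this profile is a separating equilibrium.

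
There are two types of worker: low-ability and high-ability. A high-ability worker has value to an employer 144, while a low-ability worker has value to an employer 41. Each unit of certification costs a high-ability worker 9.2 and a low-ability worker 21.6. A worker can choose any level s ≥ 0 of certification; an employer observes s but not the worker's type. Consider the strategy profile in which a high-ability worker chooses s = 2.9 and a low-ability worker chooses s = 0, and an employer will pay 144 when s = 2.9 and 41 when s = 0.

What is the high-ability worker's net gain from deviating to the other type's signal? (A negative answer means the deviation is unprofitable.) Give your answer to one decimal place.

Playing s = 2.9 the high-ability worker receives 144 − 9.2 × 2.9 = 117.32.
Deviating to s = 0 yields 41 instead.
Gain from deviating: 41 − 117.32 = -76.32, i.e. -76.3 to one decimal place.
The gain is negative, so the high-ability type's incentive-compatibility constraint is satisfied.

-76.3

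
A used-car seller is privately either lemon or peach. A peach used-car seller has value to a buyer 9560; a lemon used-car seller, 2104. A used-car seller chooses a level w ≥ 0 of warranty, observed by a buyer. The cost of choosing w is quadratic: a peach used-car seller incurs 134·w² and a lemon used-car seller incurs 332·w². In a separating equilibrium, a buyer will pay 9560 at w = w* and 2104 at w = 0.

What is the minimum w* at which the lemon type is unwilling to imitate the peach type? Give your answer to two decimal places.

4.74

The lemon type at w = 0 receives 2104; imitating at w* yields 9560 − 332·w*².
Indifference: 2104 = 9560 − 332·w*², so w*² = (9560 − 2104) / 332 ≈ 22.4578.
w* = √22.4578 ≈ 4.74.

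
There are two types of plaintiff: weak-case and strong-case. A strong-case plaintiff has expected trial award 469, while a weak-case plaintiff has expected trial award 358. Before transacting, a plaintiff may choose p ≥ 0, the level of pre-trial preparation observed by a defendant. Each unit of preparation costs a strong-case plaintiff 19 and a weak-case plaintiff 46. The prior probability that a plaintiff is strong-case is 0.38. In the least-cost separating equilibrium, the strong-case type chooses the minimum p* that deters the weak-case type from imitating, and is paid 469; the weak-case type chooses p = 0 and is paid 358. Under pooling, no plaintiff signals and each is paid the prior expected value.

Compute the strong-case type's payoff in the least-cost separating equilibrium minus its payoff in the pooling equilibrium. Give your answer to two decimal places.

Least-cost separating signal: p* solves 358 = 469 − 46·p*, so p* = (469 − 358)/46 ≈ 2.4130.
Strong-case type's separating payoff: 469 − 19 × p* = 469 − 19 × (469 − 358)/46 = 469 − 2109/46 ≈ 423.1522.
Pooling payoff: 0.38 × 469 + 0.62 × 358 = 400.18.
Difference: 423.1522 − 400.18 = 22.9722, i.e. 22.97 to two decimal places.
The strong-case type prefers to separate.

22.97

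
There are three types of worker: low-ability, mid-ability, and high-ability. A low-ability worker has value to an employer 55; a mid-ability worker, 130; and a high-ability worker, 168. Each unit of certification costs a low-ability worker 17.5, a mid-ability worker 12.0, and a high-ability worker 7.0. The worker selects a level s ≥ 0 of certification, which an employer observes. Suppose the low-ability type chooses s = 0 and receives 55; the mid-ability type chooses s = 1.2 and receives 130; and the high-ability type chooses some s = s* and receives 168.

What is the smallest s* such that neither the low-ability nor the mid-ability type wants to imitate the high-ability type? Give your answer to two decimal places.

Low-ability type (on-path payoff 55) won't mimic when 55 ≥ 168 − 17.5·s*, i.e. s* ≥ 6.46.
Mid-ability type (on-path payoff 130 − 12.0×1.2 = 115.6) won't mimic when 115.6 ≥ 168 − 12.0·s*, i.e. s* ≥ 4.37.
Both must hold, so s* = max(6.46, 4.37) = 6.46. The low-ability type's constraint binds.

6.46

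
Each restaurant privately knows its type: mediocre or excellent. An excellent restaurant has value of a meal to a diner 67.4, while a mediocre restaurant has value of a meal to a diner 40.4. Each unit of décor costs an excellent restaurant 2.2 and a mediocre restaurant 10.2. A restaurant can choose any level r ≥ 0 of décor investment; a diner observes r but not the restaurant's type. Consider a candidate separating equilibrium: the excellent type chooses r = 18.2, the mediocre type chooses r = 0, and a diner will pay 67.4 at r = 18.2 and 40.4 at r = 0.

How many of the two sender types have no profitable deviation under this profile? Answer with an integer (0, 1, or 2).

1

Mediocre type: stay at 0 → 40.4; mimic → 67.4 − 10.2 × 18.2 = -118.24. IC holds (40.4 ≥ -118.24).
Excellent type: signal → 67.4 − 2.2 × 18.2 = 27.36; deviate to 0 → 40.4. IC fails (27.36 < 40.4).
1 of 2 constraints hold, so this profile is not an equilibrium.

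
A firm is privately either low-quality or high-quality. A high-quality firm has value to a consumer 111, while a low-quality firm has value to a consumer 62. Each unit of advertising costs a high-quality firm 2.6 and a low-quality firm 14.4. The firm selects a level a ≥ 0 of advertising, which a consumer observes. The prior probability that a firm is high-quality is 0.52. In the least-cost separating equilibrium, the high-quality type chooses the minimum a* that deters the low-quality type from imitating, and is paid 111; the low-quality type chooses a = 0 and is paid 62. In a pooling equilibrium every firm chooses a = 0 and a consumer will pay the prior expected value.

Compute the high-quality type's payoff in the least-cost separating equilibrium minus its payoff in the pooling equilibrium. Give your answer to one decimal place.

Least-cost separating signal: a* solves 62 = 111 − 14.4·a*, so a* = (111 − 62)/14.4 ≈ 3.4028.
High-quality type's separating payoff: 111 − 2.6 × a* = 111 − 2.6 × (111 − 62)/14.4 = 111 − 127.4/14.4 ≈ 102.153.
Pooling payoff: 0.52 × 111 + 0.48 × 62 = 87.48.
Difference: 102.153 − 87.48 = 14.673, i.e. 14.7 to one decimal place.
The high-quality type prefers to separate.

14.7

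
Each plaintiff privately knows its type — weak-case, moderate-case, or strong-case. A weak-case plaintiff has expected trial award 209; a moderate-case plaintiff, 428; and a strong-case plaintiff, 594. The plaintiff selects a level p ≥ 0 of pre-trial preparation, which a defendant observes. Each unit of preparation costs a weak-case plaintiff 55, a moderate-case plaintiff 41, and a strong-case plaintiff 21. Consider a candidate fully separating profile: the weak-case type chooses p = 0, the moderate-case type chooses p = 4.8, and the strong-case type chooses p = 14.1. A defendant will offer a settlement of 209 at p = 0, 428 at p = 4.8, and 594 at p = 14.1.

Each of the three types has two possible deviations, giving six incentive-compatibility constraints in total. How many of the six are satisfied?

Weak-case (own payoff 209): to p=4.8 gives 428 − 55×4.8 = 164 → no gain ✓; to p=14.1 gives 594 − 55×14.1 = -181.5 → no gain ✓.
Moderate-case (own payoff 428 − 41×4.8 = 231.2): to p=0 gives 209 → no gain ✓; to p=14.1 gives 594 − 41×14.1 = 15.9 → no gain ✓.
Strong-case (own payoff 594 − 21×14.1 = 297.9): to p=0 gives 209 → no gain ✓; to p=4.8 gives 428 − 21×4.8 = 327.2 → profitable ✗.
5 of the 6 constraints hold; not an equilibrium.

5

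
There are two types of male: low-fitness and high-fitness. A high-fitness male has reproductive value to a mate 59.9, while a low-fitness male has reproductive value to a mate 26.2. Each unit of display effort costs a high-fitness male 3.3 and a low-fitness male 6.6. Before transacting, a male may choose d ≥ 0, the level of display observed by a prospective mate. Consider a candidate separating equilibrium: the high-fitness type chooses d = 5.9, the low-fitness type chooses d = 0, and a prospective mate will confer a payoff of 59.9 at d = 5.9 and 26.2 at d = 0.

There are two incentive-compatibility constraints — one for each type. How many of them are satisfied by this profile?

Low-fitness type: stay at 0 → 26.2; mimic → 59.9 − 6.6 × 5.9 = 20.96. IC holds (26.2 ≥ 20.96).
High-fitness type: signal → 59.9 − 3.3 × 5.9 = 40.43; deviate to 0 → 26.2. IC holds (40.43 ≥ 26.2).
2 of 2 constraints hold, so this is a separating equilibrium.

2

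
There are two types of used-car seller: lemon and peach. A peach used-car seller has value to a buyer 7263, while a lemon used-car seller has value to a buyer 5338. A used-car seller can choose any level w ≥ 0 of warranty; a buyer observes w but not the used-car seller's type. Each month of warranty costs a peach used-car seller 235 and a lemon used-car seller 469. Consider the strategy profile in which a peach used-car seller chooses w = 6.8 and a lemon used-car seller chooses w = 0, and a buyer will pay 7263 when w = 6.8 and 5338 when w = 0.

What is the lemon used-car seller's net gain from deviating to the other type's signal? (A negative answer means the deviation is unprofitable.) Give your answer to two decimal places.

-1264.20

Playing w = 0 the lemon used-car seller receives 5338.
Deviating to w = 6.8 brings payment 7263 at cost 469 × 6.8 = 3189.2, netting 4073.8.
Gain from deviating: 4073.8 − 5338 = -1264.20.
The gain is negative, so the lemon type's incentive-compatibility constraint is satisfied.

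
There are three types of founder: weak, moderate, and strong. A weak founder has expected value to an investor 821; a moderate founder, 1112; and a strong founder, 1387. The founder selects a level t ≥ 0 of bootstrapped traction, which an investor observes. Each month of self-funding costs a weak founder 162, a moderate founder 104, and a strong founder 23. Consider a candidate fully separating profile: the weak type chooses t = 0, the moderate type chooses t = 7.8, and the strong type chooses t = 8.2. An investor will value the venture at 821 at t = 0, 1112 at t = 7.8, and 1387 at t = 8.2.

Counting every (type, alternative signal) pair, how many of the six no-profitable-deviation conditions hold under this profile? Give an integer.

Strong (own payoff 1387 − 23×8.2 = 1198.4): to t=0 gives 821 → no gain ✓; to t=7.8 gives 1112 − 23×7.8 = 932.6 → no gain ✓.
Weak (own payoff 821): to t=7.8 gives 1112 − 162×7.8 = -151.6 → no gain ✓; to t=8.2 gives 1387 − 162×8.2 = 58.6 → no gain ✓.
Moderate (own payoff 1112 − 104×7.8 = 300.8): to t=0 gives 821 → profitable ✗; to t=8.2 gives 1387 − 104×8.2 = 534.2 → profitable ✗.
4 of the 6 constraints hold; not an equilibrium.

4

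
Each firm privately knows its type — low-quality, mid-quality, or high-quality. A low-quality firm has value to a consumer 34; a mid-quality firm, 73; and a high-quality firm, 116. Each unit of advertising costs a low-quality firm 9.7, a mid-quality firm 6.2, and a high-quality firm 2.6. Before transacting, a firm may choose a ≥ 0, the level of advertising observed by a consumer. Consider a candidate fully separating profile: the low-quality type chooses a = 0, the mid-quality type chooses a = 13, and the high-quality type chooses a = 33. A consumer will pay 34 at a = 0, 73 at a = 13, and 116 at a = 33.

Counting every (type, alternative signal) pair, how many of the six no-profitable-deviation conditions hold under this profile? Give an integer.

Mid-quality (own payoff 73 − 6.2×13 = -7.6): to a=0 gives 34 → profitable ✗; to a=33 gives 116 − 6.2×33 = -88.6 → no gain ✓.
Low-quality (own payoff 34): to a=13 gives 73 − 9.7×13 = -53.1 → no gain ✓; to a=33 gives 116 − 9.7×33 = -204.1 → no gain ✓.
High-quality (own payoff 116 − 2.6×33 = 30.2): to a=0 gives 34 → profitable ✗; to a=13 gives 73 − 2.6×13 = 39.2 → profitable ✗.
3 of the 6 constraints hold; not an equilibrium.

3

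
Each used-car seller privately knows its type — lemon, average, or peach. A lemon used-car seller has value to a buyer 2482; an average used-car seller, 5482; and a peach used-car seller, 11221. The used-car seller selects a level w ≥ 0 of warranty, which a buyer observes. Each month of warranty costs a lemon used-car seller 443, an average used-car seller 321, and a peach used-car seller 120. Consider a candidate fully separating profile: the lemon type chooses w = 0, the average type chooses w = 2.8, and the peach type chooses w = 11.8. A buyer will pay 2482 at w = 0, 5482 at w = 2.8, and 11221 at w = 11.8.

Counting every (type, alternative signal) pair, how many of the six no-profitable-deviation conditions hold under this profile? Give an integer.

Peach (own payoff 11221 − 120×11.8 = 9805): to w=0 gives 2482 → no gain ✓; to w=2.8 gives 5482 − 120×2.8 = 5146 → no gain ✓.
Average (own payoff 5482 − 321×2.8 = 4583.2): to w=0 gives 2482 → no gain ✓; to w=11.8 gives 11221 − 321×11.8 = 7433.2 → profitable ✗.
Lemon (own payoff 2482): to w=2.8 gives 5482 − 443×2.8 = 4241.6 → profitable ✗; to w=11.8 gives 11221 − 443×11.8 = 5993.6 → profitable ✗.
3 of the 6 constraints hold; not an equilibrium.

3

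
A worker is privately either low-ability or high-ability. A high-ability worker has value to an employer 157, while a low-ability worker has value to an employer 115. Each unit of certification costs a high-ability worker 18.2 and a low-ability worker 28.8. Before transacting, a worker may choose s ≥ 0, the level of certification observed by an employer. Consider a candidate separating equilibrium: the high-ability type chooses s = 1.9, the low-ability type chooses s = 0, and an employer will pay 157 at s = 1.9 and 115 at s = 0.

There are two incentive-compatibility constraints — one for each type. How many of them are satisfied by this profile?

Low-ability type: stay at 0 → 115; mimic → 157 − 28.8 × 1.9 = 102.28. IC holds (115 ≥ 102.28).
High-ability type: signal → 157 − 18.2 × 1.9 = 122.42; deviate to 0 → 115. IC holds (122.42 ≥ 115).
2 of 2 constraints hold, so this is a separating equilibrium.

2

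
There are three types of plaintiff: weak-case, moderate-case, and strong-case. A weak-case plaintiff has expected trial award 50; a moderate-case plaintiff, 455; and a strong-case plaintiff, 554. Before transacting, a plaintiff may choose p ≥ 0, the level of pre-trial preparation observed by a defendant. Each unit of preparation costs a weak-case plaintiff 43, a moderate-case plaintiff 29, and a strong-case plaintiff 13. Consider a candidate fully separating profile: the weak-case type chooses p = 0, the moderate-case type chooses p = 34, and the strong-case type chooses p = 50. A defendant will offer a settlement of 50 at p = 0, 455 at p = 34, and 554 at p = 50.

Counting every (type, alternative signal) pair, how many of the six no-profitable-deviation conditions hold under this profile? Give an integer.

Weak-case (own payoff 50): to p=34 gives 455 − 43×34 = -1007 → no gain ✓; to p=50 gives 554 − 43×50 = -1596 → no gain ✓.
Moderate-case (own payoff 455 − 29×34 = -531): to p=0 gives 50 → profitable ✗; to p=50 gives 554 − 29×50 = -896 → no gain ✓.
Strong-case (own payoff 554 − 13×50 = -96): to p=0 gives 50 → profitable ✗; to p=34 gives 455 − 13×34 = 13 → profitable ✗.
3 of the 6 constraints hold; not an equilibrium.

3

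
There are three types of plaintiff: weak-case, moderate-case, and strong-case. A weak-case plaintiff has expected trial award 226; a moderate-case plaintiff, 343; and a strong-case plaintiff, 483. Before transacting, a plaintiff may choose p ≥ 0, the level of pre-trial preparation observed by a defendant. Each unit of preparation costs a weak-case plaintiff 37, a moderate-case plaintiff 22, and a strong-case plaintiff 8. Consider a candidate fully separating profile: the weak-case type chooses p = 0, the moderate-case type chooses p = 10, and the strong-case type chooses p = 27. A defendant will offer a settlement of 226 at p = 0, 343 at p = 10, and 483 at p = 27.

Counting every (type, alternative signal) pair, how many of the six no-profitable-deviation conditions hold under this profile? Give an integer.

5

Strong-case (own payoff 483 − 8×27 = 267): to p=0 gives 226 → no gain ✓; to p=10 gives 343 − 8×10 = 263 → no gain ✓.
Weak-case (own payoff 226): to p=10 gives 343 − 37×10 = -27 → no gain ✓; to p=27 gives 483 − 37×27 = -516 → no gain ✓.
Moderate-case (own payoff 343 − 22×10 = 123): to p=0 gives 226 → profitable ✗; to p=27 gives 483 − 22×27 = -111 → no gain ✓.
5 of the 6 constraints hold; not an equilibrium.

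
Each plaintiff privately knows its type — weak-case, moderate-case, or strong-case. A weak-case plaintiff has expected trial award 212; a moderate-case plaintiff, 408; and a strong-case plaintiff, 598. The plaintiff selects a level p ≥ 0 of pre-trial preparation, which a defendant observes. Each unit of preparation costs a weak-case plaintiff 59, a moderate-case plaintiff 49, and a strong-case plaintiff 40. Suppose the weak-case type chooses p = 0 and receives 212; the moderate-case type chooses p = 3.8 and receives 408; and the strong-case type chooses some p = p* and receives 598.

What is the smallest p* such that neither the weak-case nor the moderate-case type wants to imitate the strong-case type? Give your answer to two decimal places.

Moderate-case type (on-path payoff 408 − 49×3.8 = 221.8) won't mimic when 221.8 ≥ 598 − 49·p*, i.e. p* ≥ 7.68.
Weak-case type (on-path payoff 212) won't mimic when 212 ≥ 598 − 59·p*, i.e. p* ≥ 6.54.
Both must hold, so p* = max(6.54, 7.68) = 7.68. The moderate-case type's constraint binds.

7.68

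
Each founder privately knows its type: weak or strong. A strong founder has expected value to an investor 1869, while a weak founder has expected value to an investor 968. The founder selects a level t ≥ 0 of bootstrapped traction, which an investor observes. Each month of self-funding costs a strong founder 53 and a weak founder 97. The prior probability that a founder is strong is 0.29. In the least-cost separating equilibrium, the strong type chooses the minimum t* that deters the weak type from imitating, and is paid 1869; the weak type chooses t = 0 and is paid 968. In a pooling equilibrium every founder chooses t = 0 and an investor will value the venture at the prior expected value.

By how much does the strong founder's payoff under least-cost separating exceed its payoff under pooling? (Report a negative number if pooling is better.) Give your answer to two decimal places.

Least-cost separating signal: t* solves 968 = 1869 − 97·t*, so t* = (1869 − 968)/97 ≈ 9.2887.
Strong type's separating payoff: 1869 − 53 × t* = 1869 − 53 × (1869 − 968)/97 = 1869 − 47753/97 ≈ 1376.7010.
Pooling payoff: 0.29 × 1869 + 0.71 × 968 = 1229.29.
Difference: 1376.7010 − 1229.29 = 147.411, i.e. 147.41 to two decimal places.
The strong type prefers to separate.

147.41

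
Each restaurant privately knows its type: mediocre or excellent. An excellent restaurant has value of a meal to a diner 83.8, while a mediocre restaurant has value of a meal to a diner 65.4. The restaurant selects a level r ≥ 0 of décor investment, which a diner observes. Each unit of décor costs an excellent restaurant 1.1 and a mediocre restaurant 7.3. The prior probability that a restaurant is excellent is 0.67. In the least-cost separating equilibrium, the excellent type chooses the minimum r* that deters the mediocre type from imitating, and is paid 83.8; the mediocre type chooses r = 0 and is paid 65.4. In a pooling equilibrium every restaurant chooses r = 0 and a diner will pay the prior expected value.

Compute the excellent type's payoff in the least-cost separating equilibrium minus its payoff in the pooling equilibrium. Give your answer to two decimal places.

3.30

Least-cost separating signal: r* solves 65.4 = 83.8 − 7.3·r*, so r* = (83.8 − 65.4)/7.3 ≈ 2.5205.
Excellent type's separating payoff: 83.8 − 1.1 × r* = 83.8 − 1.1 × (83.8 − 65.4)/7.3 = 83.8 − 20.24/7.3 ≈ 81.0274.
Pooling payoff: 0.67 × 83.8 + 0.33 × 65.4 = 77.728.
Difference: 81.0274 − 77.728 = 3.2994, i.e. 3.30 to two decimal places.
The excellent type prefers to separate.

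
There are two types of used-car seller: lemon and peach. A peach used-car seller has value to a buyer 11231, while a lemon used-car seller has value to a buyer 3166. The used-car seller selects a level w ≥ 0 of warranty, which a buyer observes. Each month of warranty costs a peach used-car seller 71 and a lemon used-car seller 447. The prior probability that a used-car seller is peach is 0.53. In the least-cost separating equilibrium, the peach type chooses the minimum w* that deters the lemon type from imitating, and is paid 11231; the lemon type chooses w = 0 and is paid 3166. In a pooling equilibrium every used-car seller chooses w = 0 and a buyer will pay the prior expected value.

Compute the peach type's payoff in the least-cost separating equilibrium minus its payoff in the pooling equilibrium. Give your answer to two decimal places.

Least-cost separating signal: w* solves 3166 = 11231 − 447·w*, so w* = (11231 − 3166)/447 ≈ 18.0425.
Peach type's separating payoff: 11231 − 71 × w* = 11231 − 71 × (11231 − 3166)/447 = 11231 − 572615/447 ≈ 9949.9821.
Pooling payoff: 0.53 × 11231 + 0.47 × 3166 = 7440.45.
Difference: 9949.9821 − 7440.45 = 2509.5321, i.e. 2509.53 to two decimal places.
The peach type prefers to separate.

2509.53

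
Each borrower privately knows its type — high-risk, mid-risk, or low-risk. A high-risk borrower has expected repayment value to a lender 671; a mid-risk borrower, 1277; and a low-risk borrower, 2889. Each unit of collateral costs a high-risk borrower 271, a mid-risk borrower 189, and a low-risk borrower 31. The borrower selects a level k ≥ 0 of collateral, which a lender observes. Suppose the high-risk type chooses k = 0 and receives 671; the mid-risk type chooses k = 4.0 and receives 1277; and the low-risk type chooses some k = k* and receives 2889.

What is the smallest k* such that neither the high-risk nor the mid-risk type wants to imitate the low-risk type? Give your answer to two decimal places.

12.53

High-risk type (on-path payoff 671) won't mimic when 671 ≥ 2889 − 271·k*, i.e. k* ≥ 8.18.
Mid-risk type (on-path payoff 1277 − 189×4.0 = 521) won't mimic when 521 ≥ 2889 − 189·k*, i.e. k* ≥ 12.53.
Both must hold, so k* = max(8.18, 12.53) = 12.53. The mid-risk type's constraint binds.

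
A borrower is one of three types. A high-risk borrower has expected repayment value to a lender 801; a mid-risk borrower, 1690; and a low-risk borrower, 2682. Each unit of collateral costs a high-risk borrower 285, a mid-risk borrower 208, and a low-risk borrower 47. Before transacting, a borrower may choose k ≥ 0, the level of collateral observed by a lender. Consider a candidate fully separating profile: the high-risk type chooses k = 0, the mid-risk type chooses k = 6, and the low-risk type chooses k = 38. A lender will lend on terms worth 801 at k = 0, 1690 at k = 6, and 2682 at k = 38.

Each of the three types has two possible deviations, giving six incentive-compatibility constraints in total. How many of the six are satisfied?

4

High-risk (own payoff 801): to k=6 gives 1690 − 285×6 = -20 → no gain ✓; to k=38 gives 2682 − 285×38 = -8148 → no gain ✓.
Low-risk (own payoff 2682 − 47×38 = 896): to k=0 gives 801 → no gain ✓; to k=6 gives 1690 − 47×6 = 1408 → profitable ✗.
Mid-risk (own payoff 1690 − 208×6 = 442): to k=0 gives 801 → profitable ✗; to k=38 gives 2682 − 208×38 = -5222 → no gain ✓.
4 of the 6 constraints hold; not an equilibrium.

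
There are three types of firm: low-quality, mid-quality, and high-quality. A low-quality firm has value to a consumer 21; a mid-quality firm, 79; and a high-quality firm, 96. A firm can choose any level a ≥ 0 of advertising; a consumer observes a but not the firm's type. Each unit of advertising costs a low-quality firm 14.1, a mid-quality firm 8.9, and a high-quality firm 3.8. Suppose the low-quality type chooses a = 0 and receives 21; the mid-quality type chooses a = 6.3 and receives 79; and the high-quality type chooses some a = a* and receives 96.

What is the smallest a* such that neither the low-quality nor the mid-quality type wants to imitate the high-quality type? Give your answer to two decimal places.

Mid-quality type (on-path payoff 79 − 8.9×6.3 = 22.93) won't mimic when 22.93 ≥ 96 − 8.9·a*, i.e. a* ≥ 8.21.
Low-quality type (on-path payoff 21) won't mimic when 21 ≥ 96 − 14.1·a*, i.e. a* ≥ 5.32.
Both must hold, so a* = max(5.32, 8.21) = 8.21. The mid-quality type's constraint binds.

8.21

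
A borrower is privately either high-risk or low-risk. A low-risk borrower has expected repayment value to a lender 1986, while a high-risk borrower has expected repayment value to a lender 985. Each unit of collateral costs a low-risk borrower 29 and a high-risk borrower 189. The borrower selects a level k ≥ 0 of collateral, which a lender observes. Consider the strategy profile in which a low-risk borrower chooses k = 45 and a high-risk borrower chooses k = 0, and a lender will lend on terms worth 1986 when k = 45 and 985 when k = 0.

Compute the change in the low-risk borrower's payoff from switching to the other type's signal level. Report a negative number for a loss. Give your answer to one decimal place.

Playing k = 45 the low-risk borrower receives 1986 − 29 × 45 = 681.
Deviating to k = 0 yields 985 instead.
Gain from deviating: 985 − 681 = 304.0.
The gain is positive, so the low-risk type's incentive-compatibility constraint is violated — this profile is not a separating equilibrium.

304.0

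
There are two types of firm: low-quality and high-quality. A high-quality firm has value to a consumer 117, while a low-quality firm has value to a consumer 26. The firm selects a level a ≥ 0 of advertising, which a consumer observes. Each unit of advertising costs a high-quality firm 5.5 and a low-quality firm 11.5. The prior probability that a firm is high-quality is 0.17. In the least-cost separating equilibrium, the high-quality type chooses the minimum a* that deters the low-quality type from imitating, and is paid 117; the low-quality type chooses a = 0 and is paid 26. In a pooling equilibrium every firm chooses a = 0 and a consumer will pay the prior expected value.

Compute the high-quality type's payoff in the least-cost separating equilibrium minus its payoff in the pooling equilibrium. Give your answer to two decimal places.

Least-cost separating signal: a* solves 26 = 117 − 11.5·a*, so a* = (117 − 26)/11.5 ≈ 7.9130.
High-quality type's separating payoff: 117 − 5.5 × a* = 117 − 5.5 × (117 − 26)/11.5 = 117 − 500.5/11.5 ≈ 73.4783.
Pooling payoff: 0.17 × 117 + 0.83 × 26 = 41.47.
Difference: 73.4783 − 41.47 = 32.0083, i.e. 32.01 to two decimal places.
The high-quality type prefers to separate.

32.01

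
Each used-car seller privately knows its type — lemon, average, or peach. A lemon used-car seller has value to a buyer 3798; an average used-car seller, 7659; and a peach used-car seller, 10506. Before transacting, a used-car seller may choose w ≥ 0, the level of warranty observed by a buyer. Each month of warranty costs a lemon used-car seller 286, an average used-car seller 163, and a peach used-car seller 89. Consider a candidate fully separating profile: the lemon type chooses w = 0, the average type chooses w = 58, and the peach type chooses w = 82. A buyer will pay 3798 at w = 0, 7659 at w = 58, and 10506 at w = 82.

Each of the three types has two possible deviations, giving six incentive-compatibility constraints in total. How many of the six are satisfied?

Lemon (own payoff 3798): to w=58 gives 7659 − 286×58 = -8929 → no gain ✓; to w=82 gives 10506 − 286×82 = -12946 → no gain ✓.
Average (own payoff 7659 − 163×58 = -1795): to w=0 gives 3798 → profitable ✗; to w=82 gives 10506 − 163×82 = -2860 → no gain ✓.
Peach (own payoff 10506 − 89×82 = 3208): to w=0 gives 3798 → profitable ✗; to w=58 gives 7659 − 89×58 = 2497 → no gain ✓.
4 of the 6 constraints hold; not an equilibrium.

4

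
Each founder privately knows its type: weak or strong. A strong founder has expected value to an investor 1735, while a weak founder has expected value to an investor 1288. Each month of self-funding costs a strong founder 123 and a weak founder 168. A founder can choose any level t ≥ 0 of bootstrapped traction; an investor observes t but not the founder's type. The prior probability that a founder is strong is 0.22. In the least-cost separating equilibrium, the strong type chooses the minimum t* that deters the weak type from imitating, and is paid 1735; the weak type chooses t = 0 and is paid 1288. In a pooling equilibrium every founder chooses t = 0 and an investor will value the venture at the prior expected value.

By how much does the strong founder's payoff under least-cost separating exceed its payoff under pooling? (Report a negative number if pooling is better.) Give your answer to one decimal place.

Least-cost separating signal: t* solves 1288 = 1735 − 168·t*, so t* = (1735 − 1288)/168 ≈ 2.6607.
Strong type's separating payoff: 1735 − 123 × t* = 1735 − 123 × (1735 − 1288)/168 = 1735 − 54981/168 ≈ 1407.732.
Pooling payoff: 0.22 × 1735 + 0.78 × 1288 = 1386.34.
Difference: 1407.732 − 1386.34 = 21.392, i.e. 21.4 to one decimal place.
The strong type prefers to separate.

21.4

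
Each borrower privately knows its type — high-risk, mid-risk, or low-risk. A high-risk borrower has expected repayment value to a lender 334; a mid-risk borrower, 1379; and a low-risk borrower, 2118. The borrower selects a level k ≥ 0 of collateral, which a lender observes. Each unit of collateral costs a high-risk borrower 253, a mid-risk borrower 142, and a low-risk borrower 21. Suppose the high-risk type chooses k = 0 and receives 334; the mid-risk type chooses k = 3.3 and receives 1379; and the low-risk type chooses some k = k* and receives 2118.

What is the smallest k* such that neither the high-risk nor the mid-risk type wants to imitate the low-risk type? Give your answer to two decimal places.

Mid-risk type (on-path payoff 1379 − 142×3.3 = 910.4) won't mimic when 910.4 ≥ 2118 − 142·k*, i.e. k* ≥ 8.50.
High-risk type (on-path payoff 334) won't mimic when 334 ≥ 2118 − 253·k*, i.e. k* ≥ 7.05.
Both must hold, so k* = max(7.05, 8.50) = 8.50. The mid-risk type's constraint binds.

8.50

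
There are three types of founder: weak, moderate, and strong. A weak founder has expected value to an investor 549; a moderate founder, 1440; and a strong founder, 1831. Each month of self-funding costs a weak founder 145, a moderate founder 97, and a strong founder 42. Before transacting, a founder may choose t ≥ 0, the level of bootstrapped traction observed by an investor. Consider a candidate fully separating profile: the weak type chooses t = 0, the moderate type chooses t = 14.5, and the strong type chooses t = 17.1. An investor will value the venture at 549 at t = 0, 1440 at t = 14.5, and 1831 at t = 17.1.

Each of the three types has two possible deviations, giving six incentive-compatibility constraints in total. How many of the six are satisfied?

Strong (own payoff 1831 − 42×17.1 = 1112.8): to t=0 gives 549 → no gain ✓; to t=14.5 gives 1440 − 42×14.5 = 831 → no gain ✓.
Moderate (own payoff 1440 − 97×14.5 = 33.5): to t=0 gives 549 → profitable ✗; to t=17.1 gives 1831 − 97×17.1 = 172.3 → profitable ✗.
Weak (own payoff 549): to t=14.5 gives 1440 − 145×14.5 = -662.5 → no gain ✓; to t=17.1 gives 1831 − 145×17.1 = -648.5 → no gain ✓.
4 of the 6 constraints hold; not an equilibrium.

4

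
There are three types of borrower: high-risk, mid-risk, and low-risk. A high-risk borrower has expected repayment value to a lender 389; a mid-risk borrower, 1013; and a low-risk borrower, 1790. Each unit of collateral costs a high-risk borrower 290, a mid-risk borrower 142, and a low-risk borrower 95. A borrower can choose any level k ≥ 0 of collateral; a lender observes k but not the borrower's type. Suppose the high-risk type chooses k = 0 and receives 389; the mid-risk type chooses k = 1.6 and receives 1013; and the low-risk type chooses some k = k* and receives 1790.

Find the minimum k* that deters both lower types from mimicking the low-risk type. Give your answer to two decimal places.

7.07

Mid-risk type (on-path payoff 1013 − 142×1.6 = 785.8) won't mimic when 785.8 ≥ 1790 − 142·k*, i.e. k* ≥ 7.07.
High-risk type (on-path payoff 389) won't mimic when 389 ≥ 1790 − 290·k*, i.e. k* ≥ 4.83.
Both must hold, so k* = max(4.83, 7.07) = 7.07. The mid-risk type's constraint binds.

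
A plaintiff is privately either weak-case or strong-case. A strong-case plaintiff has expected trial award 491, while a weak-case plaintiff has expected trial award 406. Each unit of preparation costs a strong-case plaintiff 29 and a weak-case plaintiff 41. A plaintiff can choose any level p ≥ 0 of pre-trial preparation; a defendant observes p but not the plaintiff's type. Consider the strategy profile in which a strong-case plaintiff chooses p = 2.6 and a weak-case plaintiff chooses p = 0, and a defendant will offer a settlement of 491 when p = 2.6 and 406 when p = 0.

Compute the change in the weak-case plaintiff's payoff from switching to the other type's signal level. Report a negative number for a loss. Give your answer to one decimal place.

Playing p = 0 the weak-case plaintiff receives 406.
Deviating to p = 2.6 brings payment 491 at cost 41 × 2.6 = 106.6, netting 384.4.
Gain from deviating: 384.4 − 406 = -21.6.
The gain is negative, so the weak-case type's incentive-compatibility constraint is satisfied.

-21.6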